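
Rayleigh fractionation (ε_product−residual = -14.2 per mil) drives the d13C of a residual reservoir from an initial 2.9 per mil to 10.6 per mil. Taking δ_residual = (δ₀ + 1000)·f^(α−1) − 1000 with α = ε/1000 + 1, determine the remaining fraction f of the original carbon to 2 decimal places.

0.58

α − 1 = ε/1000 = -0.0142
(δ_res + 1000)/(δ₀ + 1000) = (10.6 + 1000)/(2.9 + 1000) = 1010.6/1002.9 = 1.007678
f = 1.007678^(1/-0.0142) = exp(ln(1.007678)/-0.0142) = exp(0.00765/-0.0142)
f = exp(-0.5386) = 0.5836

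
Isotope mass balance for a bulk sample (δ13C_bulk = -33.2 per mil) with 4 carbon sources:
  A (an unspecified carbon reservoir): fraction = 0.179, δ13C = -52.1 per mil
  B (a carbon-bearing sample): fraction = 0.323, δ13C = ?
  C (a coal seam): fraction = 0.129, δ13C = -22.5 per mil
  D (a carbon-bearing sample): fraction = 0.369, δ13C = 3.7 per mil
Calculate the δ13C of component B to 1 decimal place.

Isotope mass balance: δ_bulk = Σ fᵢ·δᵢ.
-33.2 = 0.179×(-52.1) + 0.323×δ_B + 0.129×(-22.5) + 0.369×(3.7)
0.323·δ_B = -33.2 − (-10.863) = -22.337
δ_B = -22.337 / 0.323 = -69.15 per mil

-69.2 per mil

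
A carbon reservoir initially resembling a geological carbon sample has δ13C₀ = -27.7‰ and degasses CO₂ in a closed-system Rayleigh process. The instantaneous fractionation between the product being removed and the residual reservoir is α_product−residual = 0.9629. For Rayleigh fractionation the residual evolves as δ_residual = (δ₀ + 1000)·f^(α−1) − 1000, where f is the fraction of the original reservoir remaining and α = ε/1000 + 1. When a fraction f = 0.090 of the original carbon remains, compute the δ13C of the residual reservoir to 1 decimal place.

Rayleigh residual: δ_res = (δ₀ + 1000)·f^(α−1) − 1000
α − 1 = -0.03710
f^(α−1) = 0.090^(-0.03710) = 1.093447
δ_res = (-27.7 + 1000) × 1.093447 − 1000 = 1063.158 − 1000 = 63.16‰

63.2‰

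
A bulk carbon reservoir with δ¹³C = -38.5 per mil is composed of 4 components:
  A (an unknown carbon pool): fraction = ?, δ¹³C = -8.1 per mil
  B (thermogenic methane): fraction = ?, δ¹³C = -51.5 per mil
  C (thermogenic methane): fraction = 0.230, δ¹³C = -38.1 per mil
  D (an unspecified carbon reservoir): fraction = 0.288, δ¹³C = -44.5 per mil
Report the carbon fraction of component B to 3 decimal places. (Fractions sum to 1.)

0.300

Let f_B and f_A be the unknown fractions; fractions sum to 1 so f_B + f_A = 0.482.
Mass balance: Σ fᵢ·δᵢ = δ_bulk ⇒ f_B·(-51.5) + f_A·(-8.1) = -38.5 − (-21.579) = -16.921
Substitute f_A = 0.482 − f_B:
f_B·(-51.5 − -8.1) = -16.921 − 0.482×(-8.1) = -13.017
f_B = -13.017 / -43.4 = 0.2999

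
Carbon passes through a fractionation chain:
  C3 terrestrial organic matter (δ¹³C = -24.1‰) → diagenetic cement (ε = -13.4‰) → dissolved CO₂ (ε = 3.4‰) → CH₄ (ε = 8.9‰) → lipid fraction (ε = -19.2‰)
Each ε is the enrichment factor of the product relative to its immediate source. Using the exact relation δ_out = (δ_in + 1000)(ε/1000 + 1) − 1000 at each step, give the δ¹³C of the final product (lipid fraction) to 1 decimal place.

-44.0‰

step 1: δ = (-24.10 + 1000)·(-13.4/1000 + 1) − 1000 = -37.18‰
step 2: δ = (-37.18 + 1000)·(3.4/1000 + 1) − 1000 = -33.90‰
step 3: δ = (-33.90 + 1000)·(8.9/1000 + 1) − 1000 = -25.31‰
step 4: δ = (-25.31 + 1000)·(-19.2/1000 + 1) − 1000 = -44.02‰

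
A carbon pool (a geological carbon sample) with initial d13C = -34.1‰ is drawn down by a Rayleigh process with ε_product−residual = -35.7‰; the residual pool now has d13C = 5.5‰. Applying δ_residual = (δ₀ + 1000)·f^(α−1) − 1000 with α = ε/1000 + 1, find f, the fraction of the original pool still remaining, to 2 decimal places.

α − 1 = ε/1000 = -0.0357
(δ_res + 1000)/(δ₀ + 1000) = (5.5 + 1000)/(-34.1 + 1000) = 1005.5/965.9 = 1.040998
f = 1.040998^(1/-0.0357) = exp(ln(1.040998)/-0.0357) = exp(0.04018/-0.0357)
f = exp(-1.1255) = 0.3245

0.32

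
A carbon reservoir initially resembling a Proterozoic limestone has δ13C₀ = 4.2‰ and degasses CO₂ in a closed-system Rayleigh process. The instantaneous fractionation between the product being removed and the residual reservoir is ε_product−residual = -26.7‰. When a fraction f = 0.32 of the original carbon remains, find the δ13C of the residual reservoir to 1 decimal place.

35.2‰

Rayleigh residual: δ_res = (δ₀ + 1000)·f^(α−1) − 1000
α = ε/1000 + 1 = 0.97330, so α − 1 = -0.02670
f^(α−1) = 0.32^(-0.02670) = 1.030890
δ_res = (4.2 + 1000) × 1.030890 − 1000 = 1035.220 − 1000 = 35.22‰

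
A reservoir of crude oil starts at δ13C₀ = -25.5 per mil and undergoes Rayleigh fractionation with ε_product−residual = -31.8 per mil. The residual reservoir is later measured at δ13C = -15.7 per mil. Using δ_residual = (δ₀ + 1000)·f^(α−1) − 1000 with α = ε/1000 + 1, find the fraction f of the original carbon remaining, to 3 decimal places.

α − 1 = ε/1000 = -0.0318
(δ_res + 1000)/(δ₀ + 1000) = (-15.7 + 1000)/(-25.5 + 1000) = 984.3/974.5 = 1.010056
f = 1.010056^(1/-0.0318) = exp(ln(1.010056)/-0.0318) = exp(0.01001/-0.0318)
f = exp(-0.3147) = 0.7300

0.730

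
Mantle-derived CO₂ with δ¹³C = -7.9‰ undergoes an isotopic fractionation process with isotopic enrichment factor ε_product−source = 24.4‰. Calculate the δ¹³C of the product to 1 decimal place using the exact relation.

To first order, δ_product ≈ δ_source + ε = 16.5‰.
Exactly, δ_product = (δ_source + 1000)·(ε/1000 + 1) − 1000.
δ_product = (-7.9 + 1000) × (24.4/1000 + 1) − 1000
δ_product = 16.31‰

16.3‰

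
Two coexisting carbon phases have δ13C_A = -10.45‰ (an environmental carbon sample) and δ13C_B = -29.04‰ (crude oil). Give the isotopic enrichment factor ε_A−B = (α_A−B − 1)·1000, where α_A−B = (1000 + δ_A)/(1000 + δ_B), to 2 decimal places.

α_A−B = (1000 + -10.45) / (1000 + -29.04) = 989.55 / 970.96 = 1.019146
ε_A−B = (1.019146 − 1) × 1000 = 19.146‰
(The approximation ε ≈ δ_A − δ_B would give 18.59‰.)

19.15‰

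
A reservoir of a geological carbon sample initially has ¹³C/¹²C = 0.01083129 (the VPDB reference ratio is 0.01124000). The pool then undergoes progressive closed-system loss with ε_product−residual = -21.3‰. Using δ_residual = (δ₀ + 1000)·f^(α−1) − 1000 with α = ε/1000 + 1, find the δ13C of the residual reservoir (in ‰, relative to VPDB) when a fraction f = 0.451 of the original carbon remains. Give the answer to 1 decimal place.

-19.9‰

δ₀ = (0.01083129/0.01124000 − 1)×1000 = (0.963638 − 1)×1000 = -36.362‰
α − 1 = ε/1000 = -0.0213
f^(α−1) = 0.451^(-0.0213) = 1.017106
δ_res = (-36.362 + 1000) × 1.017106 − 1000 = 980.121 − 1000 = -19.88‰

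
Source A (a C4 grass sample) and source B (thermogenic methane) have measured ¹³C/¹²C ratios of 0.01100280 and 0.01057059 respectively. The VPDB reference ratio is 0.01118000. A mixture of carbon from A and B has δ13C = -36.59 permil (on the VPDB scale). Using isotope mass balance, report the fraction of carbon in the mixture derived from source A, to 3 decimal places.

0.464

δ_A = (0.01100280/0.01118000 − 1)×1000 = (0.984150 − 1)×1000 = -15.850 permil
δ_B = (0.01057059/0.01118000 − 1)×1000 = (0.945491 − 1)×1000 = -54.509 permil
f_A = (δ_mix − δ_B)/(δ_A − δ_B) = (-36.59 − (-54.509))/(-15.850 − (-54.509))
f_A = 17.919 / 38.659 = 0.4635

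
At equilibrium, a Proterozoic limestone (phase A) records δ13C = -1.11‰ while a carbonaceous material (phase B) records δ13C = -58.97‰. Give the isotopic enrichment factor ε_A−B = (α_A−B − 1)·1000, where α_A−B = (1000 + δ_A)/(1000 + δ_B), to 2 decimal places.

61.49‰

α_A−B = (1000 + -1.11) / (1000 + -58.97) = 998.89 / 941.03 = 1.061486
ε_A−B = (1.061486 − 1) × 1000 = 61.486‰
(The approximation ε ≈ δ_A − δ_B would give 57.86‰.)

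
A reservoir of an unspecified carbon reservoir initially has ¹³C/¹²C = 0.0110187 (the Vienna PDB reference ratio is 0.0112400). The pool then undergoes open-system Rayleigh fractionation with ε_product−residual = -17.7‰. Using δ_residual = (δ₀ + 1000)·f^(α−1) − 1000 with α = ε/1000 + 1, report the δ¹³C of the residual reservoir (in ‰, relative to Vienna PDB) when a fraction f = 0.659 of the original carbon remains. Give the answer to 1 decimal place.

-12.4‰

δ₀ = (0.0110187/0.0112400 − 1)×1000 = (0.980311 − 1)×1000 = -19.689‰
α − 1 = ε/1000 = -0.0177
f^(α−1) = 0.659^(-0.0177) = 1.007409
δ_res = (-19.689 + 1000) × 1.007409 − 1000 = 987.574 − 1000 = -12.43‰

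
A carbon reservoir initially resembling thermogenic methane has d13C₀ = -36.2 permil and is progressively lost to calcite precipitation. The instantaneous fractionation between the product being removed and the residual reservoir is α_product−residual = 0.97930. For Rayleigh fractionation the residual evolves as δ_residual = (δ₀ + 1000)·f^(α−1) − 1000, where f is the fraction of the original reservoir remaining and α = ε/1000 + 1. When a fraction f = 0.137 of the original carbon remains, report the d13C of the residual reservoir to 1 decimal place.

Rayleigh residual: δ_res = (δ₀ + 1000)·f^(α−1) − 1000
α − 1 = -0.02070
f^(α−1) = 0.137^(-0.02070) = 1.042005
δ_res = (-36.2 + 1000) × 1.042005 − 1000 = 1004.285 − 1000 = 4.28 permil

4.3 permil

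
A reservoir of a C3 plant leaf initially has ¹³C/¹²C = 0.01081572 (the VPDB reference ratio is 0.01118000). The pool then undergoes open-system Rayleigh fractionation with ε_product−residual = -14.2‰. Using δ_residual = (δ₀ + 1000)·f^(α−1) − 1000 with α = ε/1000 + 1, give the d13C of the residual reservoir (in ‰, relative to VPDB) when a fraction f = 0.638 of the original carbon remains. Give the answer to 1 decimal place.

δ₀ = (0.01081572/0.01118000 − 1)×1000 = (0.967417 − 1)×1000 = -32.583‰
α − 1 = ε/1000 = -0.0142
f^(α−1) = 0.638^(-0.0142) = 1.006402
δ_res = (-32.583 + 1000) × 1.006402 − 1000 = 973.610 − 1000 = -26.39‰

-26.4‰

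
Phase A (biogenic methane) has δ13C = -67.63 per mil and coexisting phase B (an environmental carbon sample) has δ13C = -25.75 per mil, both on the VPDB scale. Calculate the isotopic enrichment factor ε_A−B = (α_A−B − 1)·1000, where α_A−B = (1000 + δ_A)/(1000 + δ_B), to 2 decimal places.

-42.99 per mil

α_A−B = (1000 + -67.63) / (1000 + -25.75) = 932.37 / 974.25 = 0.957013
ε_A−B = (0.957013 − 1) × 1000 = -42.987 per mil
(The approximation ε ≈ δ_A − δ_B would give -41.88 per mil.)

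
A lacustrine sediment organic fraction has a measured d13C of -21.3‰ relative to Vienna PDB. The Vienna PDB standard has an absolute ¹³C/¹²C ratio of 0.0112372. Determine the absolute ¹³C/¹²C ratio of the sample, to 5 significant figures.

R_sample = R_standard × (d13C/1000 + 1)
R_sample = 0.0112372 × (-21.3/1000 + 1) = 0.0112372 × 0.978700
R_sample = 0.0109978

0.010998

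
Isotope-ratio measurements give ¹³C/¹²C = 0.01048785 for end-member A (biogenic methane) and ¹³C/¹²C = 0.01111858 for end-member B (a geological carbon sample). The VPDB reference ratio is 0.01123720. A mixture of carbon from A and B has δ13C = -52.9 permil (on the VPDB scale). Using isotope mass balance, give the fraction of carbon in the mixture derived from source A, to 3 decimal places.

0.754

δ_A = (0.01048785/0.01123720 − 1)×1000 = (0.933315 − 1)×1000 = -66.685 permil
δ_B = (0.01111858/0.01123720 − 1)×1000 = (0.989444 − 1)×1000 = -10.556 permil
f_A = (δ_mix − δ_B)/(δ_A − δ_B) = (-52.9 − (-10.556))/(-66.685 − (-10.556))
f_A = -42.344 / -56.129 = 0.7544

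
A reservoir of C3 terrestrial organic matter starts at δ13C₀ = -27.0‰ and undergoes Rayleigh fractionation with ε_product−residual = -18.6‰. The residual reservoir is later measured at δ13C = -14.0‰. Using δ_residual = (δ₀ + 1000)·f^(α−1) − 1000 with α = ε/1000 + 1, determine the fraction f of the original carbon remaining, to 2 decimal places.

0.49

α − 1 = ε/1000 = -0.0186
(δ_res + 1000)/(δ₀ + 1000) = (-14.0 + 1000)/(-27.0 + 1000) = 986.0/973.0 = 1.013361
f = 1.013361^(1/-0.0186) = exp(ln(1.013361)/-0.0186) = exp(0.01327/-0.0186)
f = exp(-0.7136) = 0.4899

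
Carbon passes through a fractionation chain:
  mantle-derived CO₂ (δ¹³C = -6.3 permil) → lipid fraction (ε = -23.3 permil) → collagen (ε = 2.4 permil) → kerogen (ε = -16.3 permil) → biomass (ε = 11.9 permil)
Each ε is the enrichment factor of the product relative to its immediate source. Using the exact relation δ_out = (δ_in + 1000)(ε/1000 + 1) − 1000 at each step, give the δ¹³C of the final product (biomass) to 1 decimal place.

step 1: δ = (-6.30 + 1000)·(-23.3/1000 + 1) − 1000 = -29.45 permil
step 2: δ = (-29.45 + 1000)·(2.4/1000 + 1) − 1000 = -27.12 permil
step 3: δ = (-27.12 + 1000)·(-16.3/1000 + 1) − 1000 = -42.98 permil
step 4: δ = (-42.98 + 1000)·(11.9/1000 + 1) − 1000 = -31.59 permil

-31.6 permil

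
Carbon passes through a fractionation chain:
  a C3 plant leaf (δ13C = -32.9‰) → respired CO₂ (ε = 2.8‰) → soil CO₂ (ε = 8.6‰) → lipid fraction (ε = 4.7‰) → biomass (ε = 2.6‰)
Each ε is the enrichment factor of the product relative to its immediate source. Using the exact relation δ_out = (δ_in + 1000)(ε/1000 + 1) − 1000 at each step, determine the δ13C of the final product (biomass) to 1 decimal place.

-14.7‰

step 1: δ = (-32.90 + 1000)·(2.8/1000 + 1) − 1000 = -30.19‰
step 2: δ = (-30.19 + 1000)·(8.6/1000 + 1) − 1000 = -21.85‰
step 3: δ = (-21.85 + 1000)·(4.7/1000 + 1) − 1000 = -17.25‰
step 4: δ = (-17.25 + 1000)·(2.6/1000 + 1) − 1000 = -14.70‰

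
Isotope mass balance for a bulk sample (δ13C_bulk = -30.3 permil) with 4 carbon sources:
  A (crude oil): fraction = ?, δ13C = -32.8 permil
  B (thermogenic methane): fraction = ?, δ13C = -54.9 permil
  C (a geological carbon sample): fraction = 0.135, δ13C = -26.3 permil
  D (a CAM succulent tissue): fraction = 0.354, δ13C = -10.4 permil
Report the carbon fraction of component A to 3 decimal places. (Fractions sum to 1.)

0.226

Let f_A and f_B be the unknown fractions; fractions sum to 1 so f_A + f_B = 0.511.
Mass balance: Σ fᵢ·δᵢ = δ_bulk ⇒ f_A·(-32.8) + f_B·(-54.9) = -30.3 − (-7.232) = -23.068
Substitute f_B = 0.511 − f_A:
f_A·(-32.8 − -54.9) = -23.068 − 0.511×(-54.9) = 4.986
f_A = 4.986 / 22.1 = 0.2256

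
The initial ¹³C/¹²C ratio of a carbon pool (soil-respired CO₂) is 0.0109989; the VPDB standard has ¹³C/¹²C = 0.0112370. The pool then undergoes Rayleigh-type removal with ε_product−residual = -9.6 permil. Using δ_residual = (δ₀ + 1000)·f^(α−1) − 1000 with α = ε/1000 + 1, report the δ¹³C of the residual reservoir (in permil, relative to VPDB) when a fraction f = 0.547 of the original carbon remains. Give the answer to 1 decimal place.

δ₀ = (0.0109989/0.0112370 − 1)×1000 = (0.978811 − 1)×1000 = -21.189 permil
α − 1 = ε/1000 = -0.0096
f^(α−1) = 0.547^(-0.0096) = 1.005809
δ_res = (-21.189 + 1000) × 1.005809 − 1000 = 984.497 − 1000 = -15.50 permil

-15.5 permil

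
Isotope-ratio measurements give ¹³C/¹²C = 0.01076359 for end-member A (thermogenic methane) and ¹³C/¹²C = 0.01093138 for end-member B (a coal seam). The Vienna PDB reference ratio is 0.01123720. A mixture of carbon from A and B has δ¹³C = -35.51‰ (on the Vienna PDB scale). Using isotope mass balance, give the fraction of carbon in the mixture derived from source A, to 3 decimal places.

δ_A = (0.01076359/0.01123720 − 1)×1000 = (0.957853 − 1)×1000 = -42.147‰
δ_B = (0.01093138/0.01123720 − 1)×1000 = (0.972785 − 1)×1000 = -27.215‰
f_A = (δ_mix − δ_B)/(δ_A − δ_B) = (-35.51 − (-27.215))/(-42.147 − (-27.215))
f_A = -8.295 / -14.932 = 0.5555

0.556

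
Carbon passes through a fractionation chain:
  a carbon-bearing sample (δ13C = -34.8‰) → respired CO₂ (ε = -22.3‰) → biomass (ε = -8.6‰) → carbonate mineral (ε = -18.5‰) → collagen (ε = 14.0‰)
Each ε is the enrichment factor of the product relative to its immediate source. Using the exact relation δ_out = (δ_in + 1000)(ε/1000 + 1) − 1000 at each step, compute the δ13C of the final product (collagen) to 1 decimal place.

step 1: δ = (-34.80 + 1000)·(-22.3/1000 + 1) − 1000 = -56.32‰
step 2: δ = (-56.32 + 1000)·(-8.6/1000 + 1) − 1000 = -64.44‰
step 3: δ = (-64.44 + 1000)·(-18.5/1000 + 1) − 1000 = -81.75‰
step 4: δ = (-81.75 + 1000)·(14.0/1000 + 1) − 1000 = -68.89‰

-68.9‰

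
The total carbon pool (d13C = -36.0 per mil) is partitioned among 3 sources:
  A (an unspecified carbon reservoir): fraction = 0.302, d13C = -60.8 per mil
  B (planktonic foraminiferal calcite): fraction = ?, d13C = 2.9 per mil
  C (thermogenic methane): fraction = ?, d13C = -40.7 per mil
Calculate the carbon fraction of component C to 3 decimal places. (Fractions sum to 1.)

Let f_C and f_B be the unknown fractions; fractions sum to 1 so f_C + f_B = 0.698.
Mass balance: Σ fᵢ·δᵢ = δ_bulk ⇒ f_C·(-40.7) + f_B·(2.9) = -36.0 − (-18.362) = -17.638
Substitute f_B = 0.698 − f_C:
f_C·(-40.7 − 2.9) = -17.638 − 0.698×(2.9) = -19.663
f_C = -19.663 / -43.6 = 0.4510

0.451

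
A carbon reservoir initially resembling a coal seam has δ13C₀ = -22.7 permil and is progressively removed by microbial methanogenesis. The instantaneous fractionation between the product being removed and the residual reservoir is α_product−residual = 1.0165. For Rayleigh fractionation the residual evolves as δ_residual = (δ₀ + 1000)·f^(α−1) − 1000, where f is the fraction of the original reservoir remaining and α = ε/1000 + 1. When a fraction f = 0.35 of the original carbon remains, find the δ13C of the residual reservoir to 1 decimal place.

-39.5 permil

Rayleigh residual: δ_res = (δ₀ + 1000)·f^(α−1) − 1000
α − 1 = 0.01650
f^(α−1) = 0.35^(0.01650) = 0.982827
δ_res = (-22.7 + 1000) × 0.982827 − 1000 = 960.517 − 1000 = -39.48 permil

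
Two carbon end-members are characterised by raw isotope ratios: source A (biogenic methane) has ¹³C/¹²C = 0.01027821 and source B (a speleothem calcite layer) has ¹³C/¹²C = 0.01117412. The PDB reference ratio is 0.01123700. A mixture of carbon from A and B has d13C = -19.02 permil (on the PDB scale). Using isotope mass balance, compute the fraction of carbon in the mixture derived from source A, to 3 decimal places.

0.168

δ_A = (0.01027821/0.01123700 − 1)×1000 = (0.914676 − 1)×1000 = -85.324 permil
δ_B = (0.01117412/0.01123700 − 1)×1000 = (0.994404 − 1)×1000 = -5.596 permil
f_A = (δ_mix − δ_B)/(δ_A − δ_B) = (-19.02 − (-5.596))/(-85.324 − (-5.596))
f_A = -13.424 / -79.729 = 0.1684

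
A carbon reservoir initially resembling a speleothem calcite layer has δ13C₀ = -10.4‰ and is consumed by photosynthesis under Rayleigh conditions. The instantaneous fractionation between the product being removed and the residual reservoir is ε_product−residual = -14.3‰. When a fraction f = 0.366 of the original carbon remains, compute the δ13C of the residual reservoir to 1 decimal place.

3.9‰

Rayleigh residual: δ_res = (δ₀ + 1000)·f^(α−1) − 1000
α = ε/1000 + 1 = 0.98570, so α − 1 = -0.01430
f^(α−1) = 0.366^(-0.01430) = 1.014477
δ_res = (-10.4 + 1000) × 1.014477 − 1000 = 1003.926 − 1000 = 3.93‰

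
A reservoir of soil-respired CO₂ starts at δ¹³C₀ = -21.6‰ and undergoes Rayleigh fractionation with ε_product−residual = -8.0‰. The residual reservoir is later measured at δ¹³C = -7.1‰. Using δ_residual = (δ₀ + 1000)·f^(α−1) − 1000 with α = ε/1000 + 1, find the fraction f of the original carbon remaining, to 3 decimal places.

0.159

α − 1 = ε/1000 = -0.0080
(δ_res + 1000)/(δ₀ + 1000) = (-7.1 + 1000)/(-21.6 + 1000) = 992.9/978.4 = 1.014820
f = 1.014820^(1/-0.0080) = exp(ln(1.014820)/-0.0080) = exp(0.01471/-0.0080)
f = exp(-1.8389) = 0.1590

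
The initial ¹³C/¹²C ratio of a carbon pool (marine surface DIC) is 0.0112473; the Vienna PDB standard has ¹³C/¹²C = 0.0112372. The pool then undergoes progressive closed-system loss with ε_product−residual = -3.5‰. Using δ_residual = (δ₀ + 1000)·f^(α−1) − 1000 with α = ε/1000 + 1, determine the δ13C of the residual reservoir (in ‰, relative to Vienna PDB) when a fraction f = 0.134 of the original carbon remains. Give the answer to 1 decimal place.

8.0‰

δ₀ = (0.0112473/0.0112372 − 1)×1000 = (1.000899 − 1)×1000 = 0.899‰
α − 1 = ε/1000 = -0.0035
f^(α−1) = 0.134^(-0.0035) = 1.007060
δ_res = (0.899 + 1000) × 1.007060 − 1000 = 1007.965 − 1000 = 7.96‰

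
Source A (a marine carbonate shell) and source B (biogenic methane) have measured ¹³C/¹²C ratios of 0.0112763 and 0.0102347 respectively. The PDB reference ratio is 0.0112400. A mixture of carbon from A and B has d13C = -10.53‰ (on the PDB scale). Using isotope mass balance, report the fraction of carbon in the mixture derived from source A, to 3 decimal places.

δ_A = (0.0112763/0.0112400 − 1)×1000 = (1.003230 − 1)×1000 = 3.230‰
δ_B = (0.0102347/0.0112400 − 1)×1000 = (0.910560 − 1)×1000 = -89.440‰
f_A = (δ_mix − δ_B)/(δ_A − δ_B) = (-10.53 − (-89.440))/(3.230 − (-89.440))
f_A = 78.910 / 92.669 = 0.8515

0.852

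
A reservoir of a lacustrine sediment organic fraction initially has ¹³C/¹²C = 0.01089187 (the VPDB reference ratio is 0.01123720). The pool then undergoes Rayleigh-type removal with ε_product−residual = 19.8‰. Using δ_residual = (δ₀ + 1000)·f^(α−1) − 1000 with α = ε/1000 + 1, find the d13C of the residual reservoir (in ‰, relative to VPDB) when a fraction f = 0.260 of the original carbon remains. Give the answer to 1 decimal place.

δ₀ = (0.01089187/0.01123720 − 1)×1000 = (0.969269 − 1)×1000 = -30.731‰
α − 1 = ε/1000 = 0.0198
f^(α−1) = 0.260^(0.0198) = 0.973680
δ_res = (-30.731 + 1000) × 0.973680 − 1000 = 943.758 − 1000 = -56.24‰

-56.2‰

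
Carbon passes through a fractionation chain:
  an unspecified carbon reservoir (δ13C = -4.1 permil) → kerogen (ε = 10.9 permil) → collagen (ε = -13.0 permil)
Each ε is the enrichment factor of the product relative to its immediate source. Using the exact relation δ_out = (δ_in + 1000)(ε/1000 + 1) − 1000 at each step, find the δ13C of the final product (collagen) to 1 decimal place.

step 1: δ = (-4.10 + 1000)·(10.9/1000 + 1) − 1000 = 6.76 permil
step 2: δ = (6.76 + 1000)·(-13.0/1000 + 1) − 1000 = -6.33 permil

-6.3 permil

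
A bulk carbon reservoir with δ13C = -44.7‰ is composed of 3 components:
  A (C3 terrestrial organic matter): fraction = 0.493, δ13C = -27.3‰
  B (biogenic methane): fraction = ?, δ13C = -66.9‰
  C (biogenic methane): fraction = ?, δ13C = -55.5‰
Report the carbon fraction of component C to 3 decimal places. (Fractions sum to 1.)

Let f_C and f_B be the unknown fractions; fractions sum to 1 so f_C + f_B = 0.507.
Mass balance: Σ fᵢ·δᵢ = δ_bulk ⇒ f_C·(-55.5) + f_B·(-66.9) = -44.7 − (-13.459) = -31.241
Substitute f_B = 0.507 − f_C:
f_C·(-55.5 − -66.9) = -31.241 − 0.507×(-66.9) = 2.677
f_C = 2.677 / 11.4 = 0.2348

0.235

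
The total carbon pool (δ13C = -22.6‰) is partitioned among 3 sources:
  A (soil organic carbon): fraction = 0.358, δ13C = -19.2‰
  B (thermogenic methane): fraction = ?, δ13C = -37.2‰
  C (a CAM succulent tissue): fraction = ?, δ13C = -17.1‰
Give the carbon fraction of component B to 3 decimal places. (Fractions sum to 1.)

0.236

Let f_B and f_C be the unknown fractions; fractions sum to 1 so f_B + f_C = 0.642.
Mass balance: Σ fᵢ·δᵢ = δ_bulk ⇒ f_B·(-37.2) + f_C·(-17.1) = -22.6 − (-6.874) = -15.726
Substitute f_C = 0.642 − f_B:
f_B·(-37.2 − -17.1) = -15.726 − 0.642×(-17.1) = -4.748
f_B = -4.748 / -20.1 = 0.2362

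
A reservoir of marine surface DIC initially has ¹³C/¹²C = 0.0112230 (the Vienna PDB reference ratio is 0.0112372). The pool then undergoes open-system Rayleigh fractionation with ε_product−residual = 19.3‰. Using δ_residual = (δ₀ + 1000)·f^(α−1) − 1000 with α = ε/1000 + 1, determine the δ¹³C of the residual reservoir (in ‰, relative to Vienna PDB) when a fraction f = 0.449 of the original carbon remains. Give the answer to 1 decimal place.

δ₀ = (0.0112230/0.0112372 − 1)×1000 = (0.998736 − 1)×1000 = -1.264‰
α − 1 = ε/1000 = 0.0193
f^(α−1) = 0.449^(0.0193) = 0.984665
δ_res = (-1.264 + 1000) × 0.984665 − 1000 = 983.420 − 1000 = -16.58‰

-16.6‰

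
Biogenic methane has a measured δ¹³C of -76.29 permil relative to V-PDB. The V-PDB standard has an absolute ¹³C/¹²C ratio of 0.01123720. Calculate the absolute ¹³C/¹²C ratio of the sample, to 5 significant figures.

0.010380

R_sample = R_standard × (δ¹³C/1000 + 1)
R_sample = 0.01123720 × (-76.29/1000 + 1) = 0.01123720 × 0.923710
R_sample = 0.0103799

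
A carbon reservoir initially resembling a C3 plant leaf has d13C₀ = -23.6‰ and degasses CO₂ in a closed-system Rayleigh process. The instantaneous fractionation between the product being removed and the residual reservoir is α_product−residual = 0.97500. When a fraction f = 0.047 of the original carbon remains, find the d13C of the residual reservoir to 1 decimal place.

54.0‰

Rayleigh residual: δ_res = (δ₀ + 1000)·f^(α−1) − 1000
α − 1 = -0.02500
f^(α−1) = 0.047^(-0.02500) = 1.079438
δ_res = (-23.6 + 1000) × 1.079438 − 1000 = 1053.963 − 1000 = 53.96‰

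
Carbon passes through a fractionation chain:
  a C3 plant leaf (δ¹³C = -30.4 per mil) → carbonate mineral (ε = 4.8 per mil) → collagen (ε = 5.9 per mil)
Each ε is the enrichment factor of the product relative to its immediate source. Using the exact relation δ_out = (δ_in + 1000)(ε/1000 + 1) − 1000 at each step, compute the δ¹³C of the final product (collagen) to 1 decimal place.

-20.0 per mil

step 1: δ = (-30.40 + 1000)·(4.8/1000 + 1) − 1000 = -25.75 per mil
step 2: δ = (-25.75 + 1000)·(5.9/1000 + 1) − 1000 = -20.00 per mil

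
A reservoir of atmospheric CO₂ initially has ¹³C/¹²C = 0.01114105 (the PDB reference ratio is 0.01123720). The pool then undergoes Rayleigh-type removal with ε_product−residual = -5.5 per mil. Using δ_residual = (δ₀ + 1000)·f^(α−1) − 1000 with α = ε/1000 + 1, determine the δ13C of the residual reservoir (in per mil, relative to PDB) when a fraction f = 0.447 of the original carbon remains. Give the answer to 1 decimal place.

-4.2 per mil

δ₀ = (0.01114105/0.01123720 − 1)×1000 = (0.991444 − 1)×1000 = -8.556 per mil
α − 1 = ε/1000 = -0.0055
f^(α−1) = 0.447^(-0.0055) = 1.004438
δ_res = (-8.556 + 1000) × 1.004438 − 1000 = 995.844 − 1000 = -4.16 per mil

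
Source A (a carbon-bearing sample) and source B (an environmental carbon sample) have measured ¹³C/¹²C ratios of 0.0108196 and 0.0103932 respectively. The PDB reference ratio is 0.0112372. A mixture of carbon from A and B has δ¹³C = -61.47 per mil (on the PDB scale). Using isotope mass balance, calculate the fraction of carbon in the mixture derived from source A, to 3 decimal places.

δ_A = (0.0108196/0.0112372 − 1)×1000 = (0.962838 − 1)×1000 = -37.162 per mil
δ_B = (0.0103932/0.0112372 − 1)×1000 = (0.924892 − 1)×1000 = -75.108 per mil
f_A = (δ_mix − δ_B)/(δ_A − δ_B) = (-61.47 − (-75.108))/(-37.162 − (-75.108))
f_A = 13.638 / 37.945 = 0.3594

0.359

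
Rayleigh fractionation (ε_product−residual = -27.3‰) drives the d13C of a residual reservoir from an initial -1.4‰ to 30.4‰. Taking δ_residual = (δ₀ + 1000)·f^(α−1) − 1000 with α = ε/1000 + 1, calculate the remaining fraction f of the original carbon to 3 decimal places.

0.317

α − 1 = ε/1000 = -0.0273
(δ_res + 1000)/(δ₀ + 1000) = (30.4 + 1000)/(-1.4 + 1000) = 1030.4/998.6 = 1.031845
f = 1.031845^(1/-0.0273) = exp(ln(1.031845)/-0.0273) = exp(0.03135/-0.0273)
f = exp(-1.1483) = 0.3172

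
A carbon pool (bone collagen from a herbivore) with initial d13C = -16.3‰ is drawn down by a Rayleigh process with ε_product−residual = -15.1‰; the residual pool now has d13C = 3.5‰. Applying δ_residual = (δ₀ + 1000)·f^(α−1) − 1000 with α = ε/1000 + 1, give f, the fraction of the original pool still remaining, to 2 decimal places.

0.27

α − 1 = ε/1000 = -0.0151
(δ_res + 1000)/(δ₀ + 1000) = (3.5 + 1000)/(-16.3 + 1000) = 1003.5/983.7 = 1.020128
f = 1.020128^(1/-0.0151) = exp(ln(1.020128)/-0.0151) = exp(0.01993/-0.0151)
f = exp(-1.3197) = 0.2672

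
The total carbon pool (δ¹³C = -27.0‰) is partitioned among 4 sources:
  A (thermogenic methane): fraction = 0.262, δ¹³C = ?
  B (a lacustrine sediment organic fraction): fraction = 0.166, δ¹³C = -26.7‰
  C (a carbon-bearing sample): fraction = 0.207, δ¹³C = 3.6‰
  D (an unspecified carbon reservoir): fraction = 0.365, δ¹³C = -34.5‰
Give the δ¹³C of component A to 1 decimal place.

-40.9‰

Isotope mass balance: δ_bulk = Σ fᵢ·δᵢ.
-27.0 = 0.262×δ_A + 0.166×(-26.7) + 0.207×(3.6) + 0.365×(-34.5)
0.262·δ_A = -27.0 − (-16.279) = -10.721
δ_A = -10.721 / 0.262 = -40.92‰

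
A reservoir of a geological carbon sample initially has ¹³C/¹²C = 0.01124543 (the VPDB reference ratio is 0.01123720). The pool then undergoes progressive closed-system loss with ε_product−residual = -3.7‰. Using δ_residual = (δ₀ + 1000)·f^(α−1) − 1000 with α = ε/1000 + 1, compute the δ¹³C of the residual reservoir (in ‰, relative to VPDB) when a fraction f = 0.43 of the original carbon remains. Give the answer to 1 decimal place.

δ₀ = (0.01124543/0.01123720 − 1)×1000 = (1.000732 − 1)×1000 = 0.732‰
α − 1 = ε/1000 = -0.0037
f^(α−1) = 0.43^(-0.0037) = 1.003128
δ_res = (0.732 + 1000) × 1.003128 − 1000 = 1003.862 − 1000 = 3.86‰

3.9‰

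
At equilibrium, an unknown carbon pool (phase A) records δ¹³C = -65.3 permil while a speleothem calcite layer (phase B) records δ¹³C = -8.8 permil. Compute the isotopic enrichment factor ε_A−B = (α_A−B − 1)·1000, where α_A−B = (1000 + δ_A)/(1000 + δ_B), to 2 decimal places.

-57.00 permil

α_A−B = (1000 + -65.3) / (1000 + -8.8) = 934.7 / 991.2 = 0.942998
ε_A−B = (0.942998 − 1) × 1000 = -57.002 permil
(The approximation ε ≈ δ_A − δ_B would give -56.5 permil.)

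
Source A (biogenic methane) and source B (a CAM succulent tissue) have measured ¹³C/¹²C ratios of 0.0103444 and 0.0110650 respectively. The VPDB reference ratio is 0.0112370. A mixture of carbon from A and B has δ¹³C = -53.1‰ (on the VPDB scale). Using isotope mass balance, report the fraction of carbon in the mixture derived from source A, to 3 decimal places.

δ_A = (0.0103444/0.0112370 − 1)×1000 = (0.920566 − 1)×1000 = -79.434‰
δ_B = (0.0110650/0.0112370 − 1)×1000 = (0.984693 − 1)×1000 = -15.307‰
f_A = (δ_mix − δ_B)/(δ_A − δ_B) = (-53.1 − (-15.307))/(-79.434 − (-15.307))
f_A = -37.793 / -64.127 = 0.5893

0.589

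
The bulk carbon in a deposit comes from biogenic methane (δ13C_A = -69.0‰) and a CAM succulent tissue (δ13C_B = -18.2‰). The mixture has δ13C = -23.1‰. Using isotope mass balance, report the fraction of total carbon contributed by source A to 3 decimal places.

0.096

δ_mix = f_A·δ_A + (1 − f_A)·δ_B  ⇒  f_A = (δ_mix − δ_B)/(δ_A − δ_B)
f_A = (-23.1 − (-18.2)) / (-69.0 − (-18.2))
f_A = -4.9 / -50.8 = 0.0965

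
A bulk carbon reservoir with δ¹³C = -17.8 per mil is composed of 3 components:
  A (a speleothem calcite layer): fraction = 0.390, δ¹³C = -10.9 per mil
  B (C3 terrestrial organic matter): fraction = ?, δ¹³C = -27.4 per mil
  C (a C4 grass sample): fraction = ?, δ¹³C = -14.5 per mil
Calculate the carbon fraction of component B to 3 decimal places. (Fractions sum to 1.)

0.365

Let f_B and f_C be the unknown fractions; fractions sum to 1 so f_B + f_C = 0.610.
Mass balance: Σ fᵢ·δᵢ = δ_bulk ⇒ f_B·(-27.4) + f_C·(-14.5) = -17.8 − (-4.251) = -13.549
Substitute f_C = 0.610 − f_B:
f_B·(-27.4 − -14.5) = -13.549 − 0.610×(-14.5) = -4.704
f_B = -4.704 / -12.9 = 0.3647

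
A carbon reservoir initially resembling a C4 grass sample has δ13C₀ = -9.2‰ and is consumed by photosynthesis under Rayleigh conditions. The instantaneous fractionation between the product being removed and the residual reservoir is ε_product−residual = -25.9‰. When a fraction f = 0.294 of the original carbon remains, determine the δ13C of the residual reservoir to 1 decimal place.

22.7‰

Rayleigh residual: δ_res = (δ₀ + 1000)·f^(α−1) − 1000
α = ε/1000 + 1 = 0.97410, so α − 1 = -0.02590
f^(α−1) = 0.294^(-0.02590) = 1.032214
δ_res = (-9.2 + 1000) × 1.032214 − 1000 = 1022.718 − 1000 = 22.72‰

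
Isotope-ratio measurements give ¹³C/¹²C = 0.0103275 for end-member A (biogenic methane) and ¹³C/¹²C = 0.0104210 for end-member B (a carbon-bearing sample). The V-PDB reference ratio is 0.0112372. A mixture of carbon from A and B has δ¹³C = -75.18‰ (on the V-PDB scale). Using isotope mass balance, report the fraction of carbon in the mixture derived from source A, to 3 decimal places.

0.306

δ_A = (0.0103275/0.0112372 − 1)×1000 = (0.919046 − 1)×1000 = -80.954‰
δ_B = (0.0104210/0.0112372 − 1)×1000 = (0.927366 − 1)×1000 = -72.634‰
f_A = (δ_mix − δ_B)/(δ_A − δ_B) = (-75.18 − (-72.634))/(-80.954 − (-72.634))
f_A = -2.546 / -8.321 = 0.3060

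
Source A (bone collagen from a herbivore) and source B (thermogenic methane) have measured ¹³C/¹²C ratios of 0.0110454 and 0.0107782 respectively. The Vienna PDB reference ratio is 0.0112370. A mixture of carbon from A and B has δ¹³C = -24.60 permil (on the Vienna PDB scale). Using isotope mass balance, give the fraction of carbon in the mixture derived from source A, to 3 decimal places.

0.683

δ_A = (0.0110454/0.0112370 − 1)×1000 = (0.982949 − 1)×1000 = -17.051 permil
δ_B = (0.0107782/0.0112370 − 1)×1000 = (0.959171 − 1)×1000 = -40.829 permil
f_A = (δ_mix − δ_B)/(δ_A − δ_B) = (-24.60 − (-40.829))/(-17.051 − (-40.829))
f_A = 16.229 / 23.779 = 0.6825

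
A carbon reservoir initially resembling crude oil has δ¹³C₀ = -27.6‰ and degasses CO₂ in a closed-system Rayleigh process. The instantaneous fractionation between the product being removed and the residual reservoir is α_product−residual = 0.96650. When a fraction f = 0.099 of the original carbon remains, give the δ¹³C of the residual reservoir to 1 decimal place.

50.7‰

Rayleigh residual: δ_res = (δ₀ + 1000)·f^(α−1) − 1000
α − 1 = -0.03350
f^(α−1) = 0.099^(-0.03350) = 1.080553
δ_res = (-27.6 + 1000) × 1.080553 − 1000 = 1050.730 − 1000 = 50.73‰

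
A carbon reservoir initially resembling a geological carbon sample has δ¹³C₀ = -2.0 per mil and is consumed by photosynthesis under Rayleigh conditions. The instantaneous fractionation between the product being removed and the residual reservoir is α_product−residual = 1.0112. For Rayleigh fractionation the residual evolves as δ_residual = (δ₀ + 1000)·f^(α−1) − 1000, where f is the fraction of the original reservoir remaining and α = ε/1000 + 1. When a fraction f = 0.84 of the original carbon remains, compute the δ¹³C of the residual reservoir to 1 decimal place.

Rayleigh residual: δ_res = (δ₀ + 1000)·f^(α−1) − 1000
α − 1 = 0.01120
f^(α−1) = 0.84^(0.01120) = 0.998049
δ_res = (-2.0 + 1000) × 0.998049 − 1000 = 996.053 − 1000 = -3.95 per mil

-3.9 per mil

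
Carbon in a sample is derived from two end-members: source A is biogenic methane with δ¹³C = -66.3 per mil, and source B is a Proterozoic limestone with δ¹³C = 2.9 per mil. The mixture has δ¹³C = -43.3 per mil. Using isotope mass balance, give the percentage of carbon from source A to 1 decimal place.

δ_mix = f_A·δ_A + (1 − f_A)·δ_B  ⇒  f_A = (δ_mix − δ_B)/(δ_A − δ_B)
f_A = (-43.3 − (2.9)) / (-66.3 − (2.9))
f_A = -46.2 / -69.2 = 0.6676

66.8%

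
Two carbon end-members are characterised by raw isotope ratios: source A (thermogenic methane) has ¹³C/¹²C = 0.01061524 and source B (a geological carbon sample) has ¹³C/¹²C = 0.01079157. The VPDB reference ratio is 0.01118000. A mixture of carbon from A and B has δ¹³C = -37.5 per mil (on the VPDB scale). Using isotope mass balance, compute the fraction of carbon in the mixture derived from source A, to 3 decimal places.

0.175

δ_A = (0.01061524/0.01118000 − 1)×1000 = (0.949485 − 1)×1000 = -50.515 per mil
δ_B = (0.01079157/0.01118000 − 1)×1000 = (0.965257 − 1)×1000 = -34.743 per mil
f_A = (δ_mix − δ_B)/(δ_A − δ_B) = (-37.5 − (-34.743))/(-50.515 − (-34.743))
f_A = -2.757 / -15.772 = 0.1748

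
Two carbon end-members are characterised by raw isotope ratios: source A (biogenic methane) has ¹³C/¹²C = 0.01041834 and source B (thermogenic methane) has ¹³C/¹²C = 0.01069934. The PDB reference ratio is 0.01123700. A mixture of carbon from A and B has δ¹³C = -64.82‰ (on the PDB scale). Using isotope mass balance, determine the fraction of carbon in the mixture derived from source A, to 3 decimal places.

0.679

δ_A = (0.01041834/0.01123700 − 1)×1000 = (0.927146 − 1)×1000 = -72.854‰
δ_B = (0.01069934/0.01123700 − 1)×1000 = (0.952153 − 1)×1000 = -47.847‰
f_A = (δ_mix − δ_B)/(δ_A − δ_B) = (-64.82 − (-47.847))/(-72.854 − (-47.847))
f_A = -16.973 / -25.007 = 0.6787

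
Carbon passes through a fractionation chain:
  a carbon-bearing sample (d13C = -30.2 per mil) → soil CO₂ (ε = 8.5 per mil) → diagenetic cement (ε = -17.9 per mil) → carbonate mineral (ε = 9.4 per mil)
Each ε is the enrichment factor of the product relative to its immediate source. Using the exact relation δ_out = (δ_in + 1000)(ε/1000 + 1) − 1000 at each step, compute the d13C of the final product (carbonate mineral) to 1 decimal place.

-30.4 per mil

step 1: δ = (-30.20 + 1000)·(8.5/1000 + 1) − 1000 = -21.96 per mil
step 2: δ = (-21.96 + 1000)·(-17.9/1000 + 1) − 1000 = -39.46 per mil
step 3: δ = (-39.46 + 1000)·(9.4/1000 + 1) − 1000 = -30.43 per mil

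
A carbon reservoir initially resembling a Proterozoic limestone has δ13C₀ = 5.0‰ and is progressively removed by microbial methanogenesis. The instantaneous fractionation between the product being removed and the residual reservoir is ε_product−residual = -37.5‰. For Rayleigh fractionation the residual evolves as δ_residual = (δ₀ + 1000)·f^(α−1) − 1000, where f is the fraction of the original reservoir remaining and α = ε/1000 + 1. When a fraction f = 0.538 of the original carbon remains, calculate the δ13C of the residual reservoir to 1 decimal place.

Rayleigh residual: δ_res = (δ₀ + 1000)·f^(α−1) − 1000
α = ε/1000 + 1 = 0.96250, so α − 1 = -0.03750
f^(α−1) = 0.538^(-0.03750) = 1.023518
δ_res = (5.0 + 1000) × 1.023518 − 1000 = 1028.636 − 1000 = 28.64‰

28.6‰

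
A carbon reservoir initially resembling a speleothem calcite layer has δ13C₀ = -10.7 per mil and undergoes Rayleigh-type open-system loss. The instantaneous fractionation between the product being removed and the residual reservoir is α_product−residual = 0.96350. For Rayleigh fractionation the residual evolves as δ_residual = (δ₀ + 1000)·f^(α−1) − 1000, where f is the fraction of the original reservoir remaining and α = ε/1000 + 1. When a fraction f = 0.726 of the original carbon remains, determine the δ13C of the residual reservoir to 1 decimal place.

0.9 per mil

Rayleigh residual: δ_res = (δ₀ + 1000)·f^(α−1) − 1000
α − 1 = -0.03650
f^(α−1) = 0.726^(-0.03650) = 1.011756
δ_res = (-10.7 + 1000) × 1.011756 − 1000 = 1000.930 − 1000 = 0.93 per mil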